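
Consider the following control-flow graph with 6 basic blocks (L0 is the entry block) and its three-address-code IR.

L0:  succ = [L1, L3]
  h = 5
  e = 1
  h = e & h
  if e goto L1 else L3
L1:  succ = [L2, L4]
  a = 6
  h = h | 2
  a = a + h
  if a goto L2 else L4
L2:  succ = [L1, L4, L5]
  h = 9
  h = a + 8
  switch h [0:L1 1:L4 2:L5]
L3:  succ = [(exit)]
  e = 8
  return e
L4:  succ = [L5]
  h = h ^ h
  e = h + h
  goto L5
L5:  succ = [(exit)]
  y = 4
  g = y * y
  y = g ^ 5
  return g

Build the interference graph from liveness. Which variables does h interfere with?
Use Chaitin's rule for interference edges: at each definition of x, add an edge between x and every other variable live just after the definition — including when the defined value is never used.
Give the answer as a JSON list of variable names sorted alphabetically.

def/use:
  L0 def {e,h} use ∅
  L1 def {a,h} use {h}
  L2 def {h} use {a}
  L3 def {e} use ∅
  L4 def {e,h} use {h}
  L5 def {g,y} use ∅

Live sets:
  L0 li=∅ lo={h}
  L1 li={h} lo={a,h}
  L2 li={a} lo={h}
  L3 li=∅ lo=∅
  L4 li={h} lo=∅
  L5 li=∅ lo=∅

Interfere edges:
  a: {h}
  e: {h}
  g: {y}
  h: {a,e}
  y: {g}

N(h) = ["a", "e"]

Answer: ["a", "e"]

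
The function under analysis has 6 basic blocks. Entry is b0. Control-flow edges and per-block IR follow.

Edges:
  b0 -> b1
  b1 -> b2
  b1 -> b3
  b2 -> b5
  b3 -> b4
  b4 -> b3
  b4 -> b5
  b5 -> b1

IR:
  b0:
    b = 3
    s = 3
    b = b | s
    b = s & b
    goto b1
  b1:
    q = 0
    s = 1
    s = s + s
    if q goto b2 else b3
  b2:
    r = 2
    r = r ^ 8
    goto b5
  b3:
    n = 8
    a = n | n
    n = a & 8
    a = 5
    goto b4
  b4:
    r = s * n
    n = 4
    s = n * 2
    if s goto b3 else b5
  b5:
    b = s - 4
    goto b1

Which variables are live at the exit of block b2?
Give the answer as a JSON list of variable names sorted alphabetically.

Per-block:
  b0: def={b,s} ue=∅
  b1: def={q,s} ue=∅
  b2: def={r} ue=∅
  b3: def={a,n} ue=∅
  b4: def={n,r,s} ue={n,s}
  b5: def={b} ue={s}

Liveness:
  b0: in=∅ out=∅
  b1: in=∅ out={s}
  b2: in={s} out={s}
  b3: in={s} out={n,s}
  b4: in={n,s} out={s}
  b5: in={s} out=∅

live-out(b2) = ["s"]

Answer: ["s"]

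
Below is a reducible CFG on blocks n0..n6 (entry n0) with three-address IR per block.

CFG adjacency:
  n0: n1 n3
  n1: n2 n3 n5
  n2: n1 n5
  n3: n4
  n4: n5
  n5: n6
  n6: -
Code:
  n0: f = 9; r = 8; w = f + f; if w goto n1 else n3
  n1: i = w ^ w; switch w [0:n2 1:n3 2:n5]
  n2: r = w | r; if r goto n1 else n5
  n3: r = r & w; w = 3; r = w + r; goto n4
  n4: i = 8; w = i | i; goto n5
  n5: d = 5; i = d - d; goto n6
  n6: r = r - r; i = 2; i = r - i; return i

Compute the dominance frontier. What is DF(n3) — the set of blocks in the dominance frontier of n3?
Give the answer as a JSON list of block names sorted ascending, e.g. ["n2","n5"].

idom tree: n1←n0 n2←n1 n3←n0 n4←n3 n5←n0 n6←n5
Dom∩ at merges:
  n1: preds {n0,n2}: {n0} ∩ {n0,n1,n2} = {n0}; idom=n0
  n3: preds {n0,n1}: {n0} ∩ {n0,n1} = {n0}; idom=n0
  n5: preds {n1,n2,n4}: {n0,n1} ∩ {n0,n1,n2} ∩ {n0,n3,n4} = {n0}; idom=n0

DF walk-up:
  join n1 pred n0: · stop@n0
  join n1 pred n2: n2→n1 stop@n0
  join n3 pred n0: · stop@n0
  join n3 pred n1: n1 stop@n0
  join n5 pred n1: n1 stop@n0
  join n5 pred n2: n2→n1 stop@n0
  join n5 pred n4: n4→n3 stop@n0
  n0 → ∅
  n1 → {n1,n3,n5}
  n2 → {n1,n5}
  n3 → {n5}
  n4 → {n5}
  n5 → ∅
  n6 → ∅

DF(n3) = ["n5"]

Answer: ["n5"]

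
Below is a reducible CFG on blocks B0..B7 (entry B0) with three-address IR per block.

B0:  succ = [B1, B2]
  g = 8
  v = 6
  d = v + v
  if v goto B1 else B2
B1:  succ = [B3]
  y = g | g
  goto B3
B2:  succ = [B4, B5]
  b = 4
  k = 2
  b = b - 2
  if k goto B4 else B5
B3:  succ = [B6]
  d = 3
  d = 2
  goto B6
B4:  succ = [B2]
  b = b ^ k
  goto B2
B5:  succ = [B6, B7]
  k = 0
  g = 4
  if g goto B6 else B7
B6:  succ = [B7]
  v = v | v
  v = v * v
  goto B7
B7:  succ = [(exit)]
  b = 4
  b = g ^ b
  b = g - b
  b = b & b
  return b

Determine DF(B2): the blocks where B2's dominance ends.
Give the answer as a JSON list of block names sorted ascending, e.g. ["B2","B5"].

Answer: ["B2", "B6", "B7"]

Derivation:
idom tree: B1←B0 B2←B0 B3←B1 B4←B2 B5←B2 B6←B0 B7←B0
Join-block Dom:
  B2: preds {B0,B4}: {B0} ∩ {B0,B2,B4} = {B0}; idom=B0
  B6: preds {B3,B5}: {B0,B1,B3} ∩ {B0,B2,B5} = {B0}; idom=B0
  B7: preds {B5,B6}: {B0,B2,B5} ∩ {B0,B6} = {B0}; idom=B0

DF walk-up:
  B2←B0: walk · to B0
  B2←B4: walk B4→B2 to B0
  B6←B3: walk B3→B1 to B0
  B6←B5: walk B5→B2 to B0
  B7←B5: walk B5→B2 to B0
  B7←B6: walk B6 to B0
  B0: DF=∅
  B1: DF={B6}
  B2: DF={B2,B6,B7}
  B3: DF={B6}
  B4: DF={B2}
  B5: DF={B6,B7}
  B6: DF={B7}
  B7: DF=∅

DF(B2) = ["B2", "B6", "B7"]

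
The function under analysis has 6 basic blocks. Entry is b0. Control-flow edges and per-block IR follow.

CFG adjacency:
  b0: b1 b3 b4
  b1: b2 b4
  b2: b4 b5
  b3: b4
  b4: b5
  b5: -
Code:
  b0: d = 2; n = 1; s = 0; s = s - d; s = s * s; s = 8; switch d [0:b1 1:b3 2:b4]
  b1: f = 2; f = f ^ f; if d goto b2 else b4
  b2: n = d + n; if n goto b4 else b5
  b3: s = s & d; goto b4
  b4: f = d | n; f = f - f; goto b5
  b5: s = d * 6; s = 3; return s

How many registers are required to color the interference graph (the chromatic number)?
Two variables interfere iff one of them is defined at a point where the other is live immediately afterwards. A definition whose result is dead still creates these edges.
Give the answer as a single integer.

Answer: 3

Analysis:
Block summaries:
  b0 def {d,n,s} use ∅
  b1 def {f} use {d}
  b2 def {n} use {d,n}
  b3 def {s} use {d,s}
  b4 def {f} use {d,n}
  b5 def {s} use {d}

Liveness:
  b0: in=∅ out={d,n,s}
  b1: in={d,n} out={d,n}
  b2: in={d,n} out={d,n}
  b3: in={d,n,s} out={d,n}
  b4: in={d,n} out={d}
  b5: in={d} out=∅

Conflict graph:
  d: {f,n,s}
  f: {d,n}
  n: {d,f,s}
  s: {d,n}

Chromatic number:
  {d,f,n} pairwise interfere (3-clique) ⇒ χ ≥ 3
  assign d→r0 f→r2 n→r1 s→r2 — no edge inside a register ⇒ χ ≤ 3
  χ = 3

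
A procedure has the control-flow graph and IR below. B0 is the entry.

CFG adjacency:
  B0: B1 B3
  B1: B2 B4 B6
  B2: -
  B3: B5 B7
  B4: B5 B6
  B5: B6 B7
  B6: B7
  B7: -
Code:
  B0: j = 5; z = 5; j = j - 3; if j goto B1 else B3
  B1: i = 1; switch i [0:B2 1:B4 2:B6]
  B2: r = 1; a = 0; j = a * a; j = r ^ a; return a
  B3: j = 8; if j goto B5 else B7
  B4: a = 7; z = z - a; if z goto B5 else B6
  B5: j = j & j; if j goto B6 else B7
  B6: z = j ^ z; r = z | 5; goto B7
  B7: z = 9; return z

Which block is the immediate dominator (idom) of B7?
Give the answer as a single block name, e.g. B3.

idom tree: B1←B0 B2←B1 B3←B0 B4←B1 B5←B0 B6←B0 B7←B0
Join-block Dom:
  B5: preds {B3,B4}: {B0,B3} ∩ {B0,B1,B4} = {B0}; idom=B0
  B6: preds {B1,B4,B5}: {B0,B1} ∩ {B0,B1,B4} ∩ {B0,B5} = {B0}; idom=B0
  B7: preds {B3,B5,B6}: {B0,B3} ∩ {B0,B5} ∩ {B0,B6} = {B0}; idom=B0

idom(B7) = B0

Answer: B0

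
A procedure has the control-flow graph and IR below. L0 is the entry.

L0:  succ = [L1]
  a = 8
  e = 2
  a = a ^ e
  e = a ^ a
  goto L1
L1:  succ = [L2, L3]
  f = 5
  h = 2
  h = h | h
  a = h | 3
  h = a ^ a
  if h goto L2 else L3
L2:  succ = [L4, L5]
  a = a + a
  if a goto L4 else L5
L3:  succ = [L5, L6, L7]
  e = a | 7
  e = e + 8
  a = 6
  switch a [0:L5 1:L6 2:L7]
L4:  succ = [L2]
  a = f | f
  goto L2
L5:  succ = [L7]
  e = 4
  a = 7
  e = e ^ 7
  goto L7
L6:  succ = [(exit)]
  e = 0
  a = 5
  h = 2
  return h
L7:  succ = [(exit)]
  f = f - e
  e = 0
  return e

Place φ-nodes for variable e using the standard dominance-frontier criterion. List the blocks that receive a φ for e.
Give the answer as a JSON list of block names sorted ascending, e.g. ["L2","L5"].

idom tree: L1←L0 L2←L1 L3←L1 L4←L2 L5←L1 L6←L3 L7←L1
Dom∩ at merges:
  L2: preds {L1,L4}: {L0,L1} ∩ {L0,L1,L2,L4} = {L0,L1}; idom=L1
  L5: preds {L2,L3}: {L0,L1,L2} ∩ {L0,L1,L3} = {L0,L1}; idom=L1
  L7: preds {L3,L5}: {L0,L1,L3} ∩ {L0,L1,L5} = {L0,L1}; idom=L1

DF walk-up:
  L2←L1: walk · to L1
  L2←L4: walk L4→L2 to L1
  L5←L2: walk L2 to L1
  L5←L3: walk L3 to L1
  L7←L3: walk L3 to L1
  L7←L5: walk L5 to L1
  L0: DF=∅
  L1: DF=∅
  L2: DF={L2,L5}
  L3: DF={L5,L7}
  L4: DF={L2}
  L5: DF={L7}
  L6: DF=∅
  L7: DF=∅

φ for e: defs {L0,L3,L5,L6,L7}
  DF⁺ = {L5,L7}

Answer: ["L5", "L7"]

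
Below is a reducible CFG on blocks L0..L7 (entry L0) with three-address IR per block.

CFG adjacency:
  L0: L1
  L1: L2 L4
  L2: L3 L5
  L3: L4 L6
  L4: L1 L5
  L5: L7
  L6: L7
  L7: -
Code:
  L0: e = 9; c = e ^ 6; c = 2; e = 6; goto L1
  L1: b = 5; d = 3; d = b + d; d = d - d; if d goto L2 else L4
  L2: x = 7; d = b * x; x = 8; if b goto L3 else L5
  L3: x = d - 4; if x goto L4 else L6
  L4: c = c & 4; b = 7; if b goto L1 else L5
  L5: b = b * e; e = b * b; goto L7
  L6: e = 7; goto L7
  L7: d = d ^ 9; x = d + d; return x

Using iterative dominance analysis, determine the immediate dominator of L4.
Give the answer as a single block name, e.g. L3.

Answer: L1

Working:
idom tree: L1←L0 L2←L1 L3←L2 L4←L1 L5←L1 L6←L3 L7←L1
Dom at joins:
  L1: preds {L0,L4}: {L0} ∩ {L0,L1,L4} = {L0}; idom=L0
  L4: preds {L1,L3}: {L0,L1} ∩ {L0,L1,L2,L3} = {L0,L1}; idom=L1
  L5: preds {L2,L4}: {L0,L1,L2} ∩ {L0,L1,L4} = {L0,L1}; idom=L1
  L7: preds {L5,L6}: {L0,L1,L5} ∩ {L0,L1,L2,L3,L6} = {L0,L1}; idom=L1

idom(L4) = L1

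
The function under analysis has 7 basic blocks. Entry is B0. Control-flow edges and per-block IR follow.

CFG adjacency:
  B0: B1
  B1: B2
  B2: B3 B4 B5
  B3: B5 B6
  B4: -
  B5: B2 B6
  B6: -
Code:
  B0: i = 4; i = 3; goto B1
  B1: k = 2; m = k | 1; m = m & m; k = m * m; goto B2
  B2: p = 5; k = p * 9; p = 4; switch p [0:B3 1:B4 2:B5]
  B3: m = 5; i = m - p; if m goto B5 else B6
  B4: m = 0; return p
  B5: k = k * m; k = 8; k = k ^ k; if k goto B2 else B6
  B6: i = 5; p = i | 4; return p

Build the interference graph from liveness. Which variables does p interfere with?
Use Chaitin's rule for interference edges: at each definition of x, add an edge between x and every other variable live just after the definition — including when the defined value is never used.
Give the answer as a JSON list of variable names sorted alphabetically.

Answer: ["k", "m"]

Derivation:
Block summaries:
  B0: {i} / ∅
  B1: {k,m} / ∅
  B2: {k,p} / ∅
  B3: {i,m} / {p}
  B4: {m} / {p}
  B5: {k} / {k,m}
  B6: {i,p} / ∅

Live sets:
  live B0: ∅→∅
  live B1: ∅→{m}
  live B2: {m}→{k,m,p}
  live B3: {k,p}→{k,m}
  live B4: {p}→∅
  live B5: {k,m}→{m}
  live B6: ∅→∅

Conflict graph:
  i — {k,m}
  k — {i,m,p}
  m — {i,k,p}
  p — {k,m}

N(p) = ["k", "m"]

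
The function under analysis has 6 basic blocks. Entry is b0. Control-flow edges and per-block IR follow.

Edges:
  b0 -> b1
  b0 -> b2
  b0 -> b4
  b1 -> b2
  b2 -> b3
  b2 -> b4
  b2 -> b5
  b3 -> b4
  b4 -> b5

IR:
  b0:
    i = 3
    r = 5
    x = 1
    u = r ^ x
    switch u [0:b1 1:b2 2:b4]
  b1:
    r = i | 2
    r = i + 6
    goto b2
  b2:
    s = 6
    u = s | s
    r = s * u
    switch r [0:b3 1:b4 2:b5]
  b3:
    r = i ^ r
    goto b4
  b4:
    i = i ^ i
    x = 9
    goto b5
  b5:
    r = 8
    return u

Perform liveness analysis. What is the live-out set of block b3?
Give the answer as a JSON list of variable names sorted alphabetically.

def/use:
  b0: def={i,r,u,x} ue=∅
  b1: def={r} ue={i}
  b2: def={r,s,u} ue=∅
  b3: def={r} ue={i,r}
  b4: def={i,x} ue={i}
  b5: def={r} ue={u}

Backward fixpoint:
  b0 li=∅ lo={i,u}
  b1 li={i} lo={i}
  b2 li={i} lo={i,r,u}
  b3 li={i,r,u} lo={i,u}
  b4 li={i,u} lo={u}
  b5 li={u} lo=∅

live-out(b3) = ["i", "u"]

Answer: ["i", "u"]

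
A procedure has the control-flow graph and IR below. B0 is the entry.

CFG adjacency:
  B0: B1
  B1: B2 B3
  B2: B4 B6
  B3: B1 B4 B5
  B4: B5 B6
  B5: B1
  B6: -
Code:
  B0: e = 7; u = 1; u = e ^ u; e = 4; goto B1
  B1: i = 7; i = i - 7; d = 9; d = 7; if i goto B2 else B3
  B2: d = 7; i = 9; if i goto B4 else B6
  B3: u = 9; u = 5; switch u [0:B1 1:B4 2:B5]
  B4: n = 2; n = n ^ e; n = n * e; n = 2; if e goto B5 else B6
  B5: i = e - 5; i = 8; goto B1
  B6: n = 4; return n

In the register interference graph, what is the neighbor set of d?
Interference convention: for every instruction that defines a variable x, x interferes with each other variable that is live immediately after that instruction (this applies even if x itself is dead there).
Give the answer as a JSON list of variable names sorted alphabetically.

Answer: ["e", "i"]

Analysis:
Per-block:
  B0: def={e,u} ue=∅
  B1: def={d,i} ue=∅
  B2: def={d,i} ue=∅
  B3: def={u} ue=∅
  B4: def={n} ue={e}
  B5: def={i} ue={e}
  B6: def={n} ue=∅

Liveness:
  live B0: ∅→{e}
  live B1: {e}→{e}
  live B2: {e}→{e}
  live B3: {e}→{e}
  live B4: {e}→{e}
  live B5: {e}→{e}
  live B6: ∅→∅

Conflict graph:
  d: {e,i}
  e: {d,i,n,u}
  i: {d,e}
  n: {e}
  u: {e}

N(d) = ["e", "i"]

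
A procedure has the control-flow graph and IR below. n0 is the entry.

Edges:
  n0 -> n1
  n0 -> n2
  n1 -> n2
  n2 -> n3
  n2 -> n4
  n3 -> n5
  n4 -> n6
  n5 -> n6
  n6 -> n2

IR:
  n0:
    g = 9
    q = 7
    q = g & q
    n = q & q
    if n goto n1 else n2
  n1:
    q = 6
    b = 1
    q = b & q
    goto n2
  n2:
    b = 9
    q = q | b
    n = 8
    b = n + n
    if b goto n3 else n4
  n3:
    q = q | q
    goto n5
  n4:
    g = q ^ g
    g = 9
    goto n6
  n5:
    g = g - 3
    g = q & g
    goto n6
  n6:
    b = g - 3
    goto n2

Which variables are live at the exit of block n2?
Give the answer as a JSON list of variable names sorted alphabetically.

Answer: ["g", "q"]

Analysis:
Block summaries:
  n0: def={g,n,q} ue=∅
  n1: def={b,q} ue=∅
  n2: def={b,n,q} ue={q}
  n3: def={q} ue={q}
  n4: def={g} ue={g,q}
  n5: def={g} ue={g,q}
  n6: def={b} ue={g}

Backward fixpoint:
  n0 li=∅ lo={g,q}
  n1 li={g} lo={g,q}
  n2 li={g,q} lo={g,q}
  n3 li={g,q} lo={g,q}
  n4 li={g,q} lo={g,q}
  n5 li={g,q} lo={g,q}
  n6 li={g,q} lo={g,q}

live-out(n2) = ["g", "q"]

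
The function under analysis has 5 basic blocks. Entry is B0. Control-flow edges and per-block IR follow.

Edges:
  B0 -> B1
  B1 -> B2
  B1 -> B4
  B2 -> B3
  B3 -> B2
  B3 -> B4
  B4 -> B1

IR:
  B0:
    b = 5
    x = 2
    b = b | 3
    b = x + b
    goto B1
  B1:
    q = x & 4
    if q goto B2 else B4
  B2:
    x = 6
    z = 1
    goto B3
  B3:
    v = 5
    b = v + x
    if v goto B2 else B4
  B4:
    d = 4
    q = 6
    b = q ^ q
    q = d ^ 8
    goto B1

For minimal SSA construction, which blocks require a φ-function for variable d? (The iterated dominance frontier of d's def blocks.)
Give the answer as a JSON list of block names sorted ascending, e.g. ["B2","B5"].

idom tree: B1←B0 B2←B1 B3←B2 B4←B1
Join-block Dom:
  B1: preds {B0,B4}: {B0} ∩ {B0,B1,B4} = {B0}; idom=B0
  B2: preds {B1,B3}: {B0,B1} ∩ {B0,B1,B2,B3} = {B0,B1}; idom=B1
  B4: preds {B1,B3}: {B0,B1} ∩ {B0,B1,B2,B3} = {B0,B1}; idom=B1

DF derivation:
  B1←B0: walk · to B0
  B1←B4: walk B4→B1 to B0
  B2←B1: walk · to B1
  B2←B3: walk B3→B2 to B1
  B4←B1: walk · to B1
  B4←B3: walk B3→B2 to B1
  B0 → ∅
  B1 → {B1}
  B2 → {B2,B4}
  B3 → {B2,B4}
  B4 → {B1}

φ for d: defs {B4}
  DF⁺ = {B1}

Answer: ["B1"]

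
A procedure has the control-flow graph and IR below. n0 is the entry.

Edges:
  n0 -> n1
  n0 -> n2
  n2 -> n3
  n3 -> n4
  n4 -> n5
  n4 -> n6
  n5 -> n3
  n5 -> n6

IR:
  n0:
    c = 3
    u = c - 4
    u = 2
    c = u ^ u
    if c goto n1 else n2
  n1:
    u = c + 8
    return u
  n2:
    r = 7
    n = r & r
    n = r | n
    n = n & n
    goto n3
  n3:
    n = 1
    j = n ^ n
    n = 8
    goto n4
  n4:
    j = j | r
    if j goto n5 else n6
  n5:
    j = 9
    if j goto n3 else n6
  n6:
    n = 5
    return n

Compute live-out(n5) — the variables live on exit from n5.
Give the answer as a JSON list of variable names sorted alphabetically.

def/use:
  n0: {c,u} / ∅
  n1: {u} / {c}
  n2: {n,r} / ∅
  n3: {j,n} / ∅
  n4: {j} / {j,r}
  n5: {j} / ∅
  n6: {n} / ∅

Live sets:
  n0: in=∅ out={c}
  n1: in={c} out=∅
  n2: in=∅ out={r}
  n3: in={r} out={j,r}
  n4: in={j,r} out={r}
  n5: in={r} out={r}
  n6: in=∅ out=∅

live-out(n5) = ["r"]

Answer: ["r"]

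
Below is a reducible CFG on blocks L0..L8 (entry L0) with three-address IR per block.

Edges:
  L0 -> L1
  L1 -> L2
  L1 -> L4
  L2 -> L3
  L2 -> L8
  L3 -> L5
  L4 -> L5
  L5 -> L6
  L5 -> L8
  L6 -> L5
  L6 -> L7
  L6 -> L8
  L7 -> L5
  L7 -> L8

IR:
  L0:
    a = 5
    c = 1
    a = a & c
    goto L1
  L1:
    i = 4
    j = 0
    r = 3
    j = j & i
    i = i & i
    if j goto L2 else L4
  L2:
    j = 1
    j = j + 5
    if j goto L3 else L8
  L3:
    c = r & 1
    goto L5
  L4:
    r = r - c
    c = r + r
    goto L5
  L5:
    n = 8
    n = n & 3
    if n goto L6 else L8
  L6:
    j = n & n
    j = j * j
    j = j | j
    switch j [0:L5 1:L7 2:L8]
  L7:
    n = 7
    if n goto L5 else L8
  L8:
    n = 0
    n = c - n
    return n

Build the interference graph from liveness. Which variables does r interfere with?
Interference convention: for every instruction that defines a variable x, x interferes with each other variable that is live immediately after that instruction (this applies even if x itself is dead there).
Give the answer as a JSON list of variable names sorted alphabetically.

Block summaries:
  L0: def={a,c} ue=∅
  L1: def={i,j,r} ue=∅
  L2: def={j} ue=∅
  L3: def={c} ue={r}
  L4: def={c,r} ue={c,r}
  L5: def={n} ue=∅
  L6: def={j} ue={n}
  L7: def={n} ue=∅
  L8: def={n} ue={c}

Backward fixpoint:
  live L0: ∅→{c}
  live L1: {c}→{c,r}
  live L2: {c,r}→{c,r}
  live L3: {r}→{c}
  live L4: {c,r}→{c}
  live L5: {c}→{c,n}
  live L6: {c,n}→{c}
  live L7: {c}→{c}
  live L8: {c}→∅

Interference:
  a↔{c}
  c↔{a,i,j,n,r}
  i↔{c,j,r}
  j↔{c,i,r}
  n↔{c}
  r↔{c,i,j}

N(r) = ["c", "i", "j"]

Answer: ["c", "i", "j"]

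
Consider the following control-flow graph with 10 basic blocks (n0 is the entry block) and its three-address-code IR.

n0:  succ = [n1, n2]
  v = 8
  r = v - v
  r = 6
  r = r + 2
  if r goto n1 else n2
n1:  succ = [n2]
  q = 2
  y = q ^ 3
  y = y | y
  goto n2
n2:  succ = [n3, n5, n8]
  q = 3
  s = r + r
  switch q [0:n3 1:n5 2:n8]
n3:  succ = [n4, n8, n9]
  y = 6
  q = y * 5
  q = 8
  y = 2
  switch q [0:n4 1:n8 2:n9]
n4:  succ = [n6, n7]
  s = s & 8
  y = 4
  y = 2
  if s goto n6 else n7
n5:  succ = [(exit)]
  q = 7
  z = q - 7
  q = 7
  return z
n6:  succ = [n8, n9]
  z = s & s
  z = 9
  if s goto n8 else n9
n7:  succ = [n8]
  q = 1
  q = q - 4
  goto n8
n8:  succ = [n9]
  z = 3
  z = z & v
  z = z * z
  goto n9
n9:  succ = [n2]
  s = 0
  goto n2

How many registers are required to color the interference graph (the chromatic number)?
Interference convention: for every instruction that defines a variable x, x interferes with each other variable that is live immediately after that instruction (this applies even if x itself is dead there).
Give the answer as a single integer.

Answer: 5

Working:
def/use:
  n0: def={r,v} ue=∅
  n1: def={q,y} ue=∅
  n2: def={q,s} ue={r}
  n3: def={q,y} ue=∅
  n4: def={s,y} ue={s}
  n5: def={q,z} ue=∅
  n6: def={z} ue={s}
  n7: def={q} ue=∅
  n8: def={z} ue={v}
  n9: def={s} ue=∅

Backward fixpoint:
  live n0: ∅→{r,v}
  live n1: {r,v}→{r,v}
  live n2: {r,v}→{r,s,v}
  live n3: {r,s,v}→{r,s,v}
  live n4: {r,s,v}→{r,s,v}
  live n5: ∅→∅
  live n6: {r,s,v}→{r,v}
  live n7: {r,v}→{r,v}
  live n8: {r,v}→{r,v}
  live n9: {r,v}→{r,v}

Interference:
  q: {r,s,v,y,z}
  r: {q,s,v,y,z}
  s: {q,r,v,y,z}
  v: {q,r,s,y,z}
  y: {q,r,s,v}
  z: {q,r,s,v}

Chromatic number:
  {q,r,s,v,y} pairwise interfere (5-clique) ⇒ χ ≥ 5
  assign q→r0 r→r1 s→r2 v→r3 y→r4 z→r4 — no edge inside a register ⇒ χ ≤ 5
  χ = 5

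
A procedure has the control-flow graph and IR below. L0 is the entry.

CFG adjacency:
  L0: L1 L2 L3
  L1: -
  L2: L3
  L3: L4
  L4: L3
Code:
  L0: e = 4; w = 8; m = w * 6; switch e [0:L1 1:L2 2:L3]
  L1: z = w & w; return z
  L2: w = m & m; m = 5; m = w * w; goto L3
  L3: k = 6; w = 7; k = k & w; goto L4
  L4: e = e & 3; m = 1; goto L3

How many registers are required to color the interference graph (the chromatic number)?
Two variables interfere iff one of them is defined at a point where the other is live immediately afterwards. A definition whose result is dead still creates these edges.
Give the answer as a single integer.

Per-block:
  L0: def={e,m,w} ue=∅
  L1: def={z} ue={w}
  L2: def={m,w} ue={m}
  L3: def={k,w} ue=∅
  L4: def={e,m} ue={e}

Backward fixpoint:
  L0 li=∅ lo={e,m,w}
  L1 li={w} lo=∅
  L2 li={e,m} lo={e}
  L3 li={e} lo={e}
  L4 li={e} lo={e}

Interfere edges:
  e↔{k,m,w}
  k↔{e,w}
  m↔{e,w}
  w↔{e,k,m}
  z↔∅

Registers:
  {e,k,w} pairwise interfere (3-clique) ⇒ χ ≥ 3
  assign e→R0 k→R2 m→R2 w→R1 z→R0 — no edge inside a register ⇒ χ ≤ 3
  χ = 3

Answer: 3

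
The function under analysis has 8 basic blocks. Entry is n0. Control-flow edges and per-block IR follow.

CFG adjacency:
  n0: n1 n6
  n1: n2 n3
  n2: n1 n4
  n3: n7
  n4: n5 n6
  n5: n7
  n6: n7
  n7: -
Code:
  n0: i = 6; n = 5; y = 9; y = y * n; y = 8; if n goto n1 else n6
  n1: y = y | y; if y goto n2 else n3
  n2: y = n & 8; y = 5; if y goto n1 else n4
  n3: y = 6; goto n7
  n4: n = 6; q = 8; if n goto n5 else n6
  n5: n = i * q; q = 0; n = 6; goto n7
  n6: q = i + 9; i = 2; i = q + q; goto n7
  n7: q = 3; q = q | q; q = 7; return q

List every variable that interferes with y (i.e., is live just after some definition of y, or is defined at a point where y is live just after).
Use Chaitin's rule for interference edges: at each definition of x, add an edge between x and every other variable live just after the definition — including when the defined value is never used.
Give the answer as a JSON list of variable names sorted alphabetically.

Block summaries:
  n0: def={i,n,y} ue=∅
  n1: def={y} ue={y}
  n2: def={y} ue={n}
  n3: def={y} ue=∅
  n4: def={n,q} ue=∅
  n5: def={n,q} ue={i,q}
  n6: def={i,q} ue={i}
  n7: def={q} ue=∅

Live sets:
  live n0: ∅→{i,n,y}
  live n1: {i,n,y}→{i,n}
  live n2: {i,n}→{i,n,y}
  live n3: ∅→∅
  live n4: {i}→{i,q}
  live n5: {i,q}→∅
  live n6: {i}→∅
  live n7: ∅→∅

Conflict graph:
  i↔{n,q,y}
  n↔{i,q,y}
  q↔{i,n}
  y↔{i,n}

N(y) = ["i", "n"]

Answer: ["i", "n"]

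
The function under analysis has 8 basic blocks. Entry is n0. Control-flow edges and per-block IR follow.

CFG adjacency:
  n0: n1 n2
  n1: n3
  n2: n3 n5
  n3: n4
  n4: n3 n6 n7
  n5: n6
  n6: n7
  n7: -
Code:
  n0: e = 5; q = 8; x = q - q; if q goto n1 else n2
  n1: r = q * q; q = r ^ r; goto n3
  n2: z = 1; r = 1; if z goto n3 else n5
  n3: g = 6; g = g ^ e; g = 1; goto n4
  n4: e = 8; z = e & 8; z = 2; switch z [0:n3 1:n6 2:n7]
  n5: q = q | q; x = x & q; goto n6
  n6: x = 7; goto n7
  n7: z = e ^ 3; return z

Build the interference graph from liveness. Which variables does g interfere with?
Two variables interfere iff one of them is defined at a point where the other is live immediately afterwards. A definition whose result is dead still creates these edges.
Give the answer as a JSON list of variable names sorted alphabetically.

Per-block:
  n0: def={e,q,x} ue=∅
  n1: def={q,r} ue={q}
  n2: def={r,z} ue=∅
  n3: def={g} ue={e}
  n4: def={e,z} ue=∅
  n5: def={q,x} ue={q,x}
  n6: def={x} ue=∅
  n7: def={z} ue={e}

Liveness:
  n0 li=∅ lo={e,q,x}
  n1 li={e,q} lo={e}
  n2 li={e,q,x} lo={e,q,x}
  n3 li={e} lo=∅
  n4 li=∅ lo={e}
  n5 li={e,q,x} lo={e}
  n6 li={e} lo={e}
  n7 li={e} lo=∅

Conflict graph:
  e↔{g,q,r,x,z}
  g↔{e}
  q↔{e,r,x,z}
  r↔{e,q,x,z}
  x↔{e,q,r,z}
  z↔{e,q,r,x}

N(g) = ["e"]

Answer: ["e"]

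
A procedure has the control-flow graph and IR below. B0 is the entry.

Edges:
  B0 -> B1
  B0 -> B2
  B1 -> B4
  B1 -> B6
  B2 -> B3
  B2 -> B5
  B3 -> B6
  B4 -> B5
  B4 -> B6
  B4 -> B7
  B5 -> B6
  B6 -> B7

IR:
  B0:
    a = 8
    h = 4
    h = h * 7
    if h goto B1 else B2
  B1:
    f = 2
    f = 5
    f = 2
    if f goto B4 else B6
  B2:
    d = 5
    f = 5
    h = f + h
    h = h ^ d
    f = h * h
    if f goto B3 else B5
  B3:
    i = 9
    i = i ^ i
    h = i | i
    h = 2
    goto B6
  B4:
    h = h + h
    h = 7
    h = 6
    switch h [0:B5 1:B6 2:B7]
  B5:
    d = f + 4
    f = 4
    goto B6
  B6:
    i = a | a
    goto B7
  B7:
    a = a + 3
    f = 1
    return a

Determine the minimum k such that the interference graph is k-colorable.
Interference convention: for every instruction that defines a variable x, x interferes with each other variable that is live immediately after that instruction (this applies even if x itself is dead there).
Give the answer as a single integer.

Block summaries:
  B0: def={a,h} ue=∅
  B1: def={f} ue=∅
  B2: def={d,f,h} ue={h}
  B3: def={h,i} ue=∅
  B4: def={h} ue={h}
  B5: def={d,f} ue={f}
  B6: def={i} ue={a}
  B7: def={a,f} ue={a}

Liveness:
  live B0: ∅→{a,h}
  live B1: {a,h}→{a,f,h}
  live B2: {a,h}→{a,f}
  live B3: {a}→{a}
  live B4: {a,f,h}→{a,f}
  live B5: {a,f}→{a}
  live B6: {a}→{a}
  live B7: {a}→∅

Interference:
  a: {d,f,h,i}
  d: {a,f,h}
  f: {a,d,h}
  h: {a,d,f}
  i: {a}

Colouring:
  lower bound: {a,d,f,h} mutually conflict ⇒ χ ≥ 4
  assign a→c0 d→c1 f→c2 h→c3 i→c1 — no edge inside a register ⇒ χ ≤ 4
  χ = 4

Answer: 4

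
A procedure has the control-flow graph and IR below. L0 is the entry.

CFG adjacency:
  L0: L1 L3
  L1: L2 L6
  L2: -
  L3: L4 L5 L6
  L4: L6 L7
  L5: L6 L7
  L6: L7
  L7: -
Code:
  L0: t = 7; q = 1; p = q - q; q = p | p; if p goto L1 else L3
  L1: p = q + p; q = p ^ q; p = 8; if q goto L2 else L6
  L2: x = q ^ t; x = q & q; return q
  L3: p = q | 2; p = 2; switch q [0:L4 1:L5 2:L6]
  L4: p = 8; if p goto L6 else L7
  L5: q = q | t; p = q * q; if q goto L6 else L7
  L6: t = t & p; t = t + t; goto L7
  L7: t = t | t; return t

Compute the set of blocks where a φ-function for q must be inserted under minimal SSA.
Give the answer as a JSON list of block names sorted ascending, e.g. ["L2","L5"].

idom tree: L1←L0 L2←L1 L3←L0 L4←L3 L5←L3 L6←L0 L7←L0
Dom∩ at merges:
  L6: preds {L1,L3,L4,L5}: {L0,L1} ∩ {L0,L3} ∩ {L0,L3,L4} ∩ {L0,L3,L5} = {L0}; idom=L0
  L7: preds {L4,L5,L6}: {L0,L3,L4} ∩ {L0,L3,L5} ∩ {L0,L6} = {L0}; idom=L0

Frontier:
  join L6 pred L1: L1 stop@L0
  join L6 pred L3: L3 stop@L0
  join L6 pred L4: L4→L3 stop@L0
  join L6 pred L5: L5→L3 stop@L0
  join L7 pred L4: L4→L3 stop@L0
  join L7 pred L5: L5→L3 stop@L0
  join L7 pred L6: L6 stop@L0
  L0: DF=∅
  L1: DF={L6}
  L2: DF=∅
  L3: DF={L6,L7}
  L4: DF={L6,L7}
  L5: DF={L6,L7}
  L6: DF={L7}
  L7: DF=∅

φ for q: defs {L0,L1,L5}
  DF⁺ = {L6,L7}

Answer: ["L6", "L7"]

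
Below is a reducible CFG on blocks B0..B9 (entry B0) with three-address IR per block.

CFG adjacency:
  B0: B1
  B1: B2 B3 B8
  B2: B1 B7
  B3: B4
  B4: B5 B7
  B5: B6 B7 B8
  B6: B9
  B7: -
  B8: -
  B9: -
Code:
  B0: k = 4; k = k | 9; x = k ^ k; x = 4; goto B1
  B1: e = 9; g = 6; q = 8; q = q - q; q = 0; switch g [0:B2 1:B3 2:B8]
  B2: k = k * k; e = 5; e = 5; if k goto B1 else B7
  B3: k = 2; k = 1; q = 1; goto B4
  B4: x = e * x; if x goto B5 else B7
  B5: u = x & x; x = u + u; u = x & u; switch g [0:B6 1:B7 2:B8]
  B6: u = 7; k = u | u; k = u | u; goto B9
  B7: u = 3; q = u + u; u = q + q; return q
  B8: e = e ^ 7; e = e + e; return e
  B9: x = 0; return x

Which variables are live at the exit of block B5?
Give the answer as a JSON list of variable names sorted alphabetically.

Answer: ["e"]

Analysis:
Block summaries:
  B0: {k,x} / ∅
  B1: {e,g,q} / ∅
  B2: {e,k} / {k}
  B3: {k,q} / ∅
  B4: {x} / {e,x}
  B5: {u,x} / {g,x}
  B6: {k,u} / ∅
  B7: {q,u} / ∅
  B8: {e} / {e}
  B9: {x} / ∅

Backward fixpoint:
  B0: in=∅ out={k,x}
  B1: in={k,x} out={e,g,k,x}
  B2: in={k,x} out={k,x}
  B3: in={e,g,x} out={e,g,x}
  B4: in={e,g,x} out={e,g,x}
  B5: in={e,g,x} out={e}
  B6: in=∅ out=∅
  B7: in=∅ out=∅
  B8: in={e} out=∅
  B9: in=∅ out=∅

live-out(B5) = ["e"]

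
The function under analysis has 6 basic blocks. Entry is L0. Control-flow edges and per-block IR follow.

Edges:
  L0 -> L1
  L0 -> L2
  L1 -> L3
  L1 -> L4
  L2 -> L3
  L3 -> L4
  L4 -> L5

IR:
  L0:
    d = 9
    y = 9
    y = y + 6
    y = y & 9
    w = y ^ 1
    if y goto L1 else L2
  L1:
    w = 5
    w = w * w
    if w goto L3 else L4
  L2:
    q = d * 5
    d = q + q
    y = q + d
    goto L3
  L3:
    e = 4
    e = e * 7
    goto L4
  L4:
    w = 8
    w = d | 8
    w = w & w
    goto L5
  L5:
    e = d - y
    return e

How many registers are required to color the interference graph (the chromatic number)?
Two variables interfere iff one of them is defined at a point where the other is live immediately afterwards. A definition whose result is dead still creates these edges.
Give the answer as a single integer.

Answer: 3

Analysis:
Block summaries:
  L0 def {d,w,y} use ∅
  L1 def {w} use ∅
  L2 def {d,q,y} use {d}
  L3 def {e} use ∅
  L4 def {w} use {d}
  L5 def {e} use {d,y}

Backward fixpoint:
  L0: in=∅ out={d,y}
  L1: in={d,y} out={d,y}
  L2: in={d} out={d,y}
  L3: in={d,y} out={d,y}
  L4: in={d,y} out={d,y}
  L5: in={d,y} out=∅

Interfere edges:
  d↔{e,q,w,y}
  e↔{d,y}
  q↔{d}
  w↔{d,y}
  y↔{d,e,w}

Registers:
  clique {d,e,y} ⇒ need ≥ 3
  assign d→r0 e→r2 q→r1 w→r2 y→r1 — no edge inside a register ⇒ χ ≤ 3
  χ = 3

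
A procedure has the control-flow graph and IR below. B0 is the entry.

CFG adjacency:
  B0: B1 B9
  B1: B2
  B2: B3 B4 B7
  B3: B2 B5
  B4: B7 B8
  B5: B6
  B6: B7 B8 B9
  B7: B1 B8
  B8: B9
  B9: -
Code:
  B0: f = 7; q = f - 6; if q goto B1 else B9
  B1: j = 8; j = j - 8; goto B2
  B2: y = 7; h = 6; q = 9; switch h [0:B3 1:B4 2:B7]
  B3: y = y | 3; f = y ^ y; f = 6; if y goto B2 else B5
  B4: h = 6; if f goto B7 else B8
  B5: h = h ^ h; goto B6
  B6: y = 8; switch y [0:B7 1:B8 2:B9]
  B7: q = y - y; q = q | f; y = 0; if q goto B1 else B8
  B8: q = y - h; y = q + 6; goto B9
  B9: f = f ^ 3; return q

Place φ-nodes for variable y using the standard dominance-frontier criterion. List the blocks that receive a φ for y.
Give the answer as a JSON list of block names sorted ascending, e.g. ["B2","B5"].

Answer: ["B1", "B2", "B7", "B8", "B9"]

Analysis:
idom tree: B1←B0 B2←B1 B3←B2 B4←B2 B5←B3 B6←B5 B7←B2 B8←B2 B9←B0
Join-block Dom:
  B1: preds {B0,B7}: {B0} ∩ {B0,B1,B2,B7} = {B0}; idom=B0
  B2: preds {B1,B3}: {B0,B1} ∩ {B0,B1,B2,B3} = {B0,B1}; idom=B1
  B7: preds {B2,B4,B6}: {B0,B1,B2} ∩ {B0,B1,B2,B4} ∩ {B0,B1,B2,B3,B5,B6} = {B0,B1,B2}; idom=B2
  B8: preds {B4,B6,B7}: {B0,B1,B2,B4} ∩ {B0,B1,B2,B3,B5,B6} ∩ {B0,B1,B2,B7} = {B0,B1,B2}; idom=B2
  B9: preds {B0,B6,B8}: {B0} ∩ {B0,B1,B2,B3,B5,B6} ∩ {B0,B1,B2,B8} = {B0}; idom=B0

DF derivation:
  B1←B0: walk · to B0
  B1←B7: walk B7→B2→B1 to B0
  B2←B1: walk · to B1
  B2←B3: walk B3→B2 to B1
  B7←B2: walk · to B2
  B7←B4: walk B4 to B2
  B7←B6: walk B6→B5→B3 to B2
  B8←B4: walk B4 to B2
  B8←B6: walk B6→B5→B3 to B2
  B8←B7: walk B7 to B2
  B9←B0: walk · to B0
  B9←B6: walk B6→B5→B3→B2→B1 to B0
  B9←B8: walk B8→B2→B1 to B0
  B0: DF=∅
  B1: DF={B1,B9}
  B2: DF={B1,B2,B9}
  B3: DF={B2,B7,B8,B9}
  B4: DF={B7,B8}
  B5: DF={B7,B8,B9}
  B6: DF={B7,B8,B9}
  B7: DF={B1,B8}
  B8: DF={B9}
  B9: DF=∅

φ for y: defs {B2,B3,B6,B7,B8}
  DF⁺ = {B1,B2,B7,B8,B9}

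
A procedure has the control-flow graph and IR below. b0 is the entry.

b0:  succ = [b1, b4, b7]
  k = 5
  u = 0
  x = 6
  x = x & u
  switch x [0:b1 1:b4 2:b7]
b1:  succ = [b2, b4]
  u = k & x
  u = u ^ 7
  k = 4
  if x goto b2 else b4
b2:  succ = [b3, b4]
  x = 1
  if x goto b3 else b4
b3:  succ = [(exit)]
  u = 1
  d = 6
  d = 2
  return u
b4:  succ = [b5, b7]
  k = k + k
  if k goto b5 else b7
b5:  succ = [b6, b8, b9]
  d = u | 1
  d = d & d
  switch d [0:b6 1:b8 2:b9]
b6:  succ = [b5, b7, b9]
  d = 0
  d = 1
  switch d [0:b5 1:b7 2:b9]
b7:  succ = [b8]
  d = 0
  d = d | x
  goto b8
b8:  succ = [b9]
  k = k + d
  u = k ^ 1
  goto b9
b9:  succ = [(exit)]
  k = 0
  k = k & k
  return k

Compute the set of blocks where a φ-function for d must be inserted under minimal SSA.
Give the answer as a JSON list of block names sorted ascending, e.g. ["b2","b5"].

idom tree: b1←b0 b2←b1 b3←b2 b4←b0 b5←b4 b6←b5 b7←b0 b8←b0 b9←b0
Join-block Dom:
  b4: preds {b0,b1,b2}: {b0} ∩ {b0,b1} ∩ {b0,b1,b2} = {b0}; idom=b0
  b5: preds {b4,b6}: {b0,b4} ∩ {b0,b4,b5,b6} = {b0,b4}; idom=b4
  b7: preds {b0,b4,b6}: {b0} ∩ {b0,b4} ∩ {b0,b4,b5,b6} = {b0}; idom=b0
  b8: preds {b5,b7}: {b0,b4,b5} ∩ {b0,b7} = {b0}; idom=b0
  b9: preds {b5,b6,b8}: {b0,b4,b5} ∩ {b0,b4,b5,b6} ∩ {b0,b8} = {b0}; idom=b0

Frontier:
  join b4 pred b0: · stop@b0
  join b4 pred b1: b1 stop@b0
  join b4 pred b2: b2→b1 stop@b0
  join b5 pred b4: · stop@b4
  join b5 pred b6: b6→b5 stop@b4
  join b7 pred b0: · stop@b0
  join b7 pred b4: b4 stop@b0
  join b7 pred b6: b6→b5→b4 stop@b0
  join b8 pred b5: b5→b4 stop@b0
  join b8 pred b7: b7 stop@b0
  join b9 pred b5: b5→b4 stop@b0
  join b9 pred b6: b6→b5→b4 stop@b0
  join b9 pred b8: b8 stop@b0
  b0: DF=∅
  b1: DF={b4}
  b2: DF={b4}
  b3: DF=∅
  b4: DF={b7,b8,b9}
  b5: DF={b5,b7,b8,b9}
  b6: DF={b5,b7,b9}
  b7: DF={b8}
  b8: DF={b9}
  b9: DF=∅

φ for d: defs {b3,b5,b6,b7}
  DF⁺ = {b5,b7,b8,b9}

Answer: ["b5", "b7", "b8", "b9"]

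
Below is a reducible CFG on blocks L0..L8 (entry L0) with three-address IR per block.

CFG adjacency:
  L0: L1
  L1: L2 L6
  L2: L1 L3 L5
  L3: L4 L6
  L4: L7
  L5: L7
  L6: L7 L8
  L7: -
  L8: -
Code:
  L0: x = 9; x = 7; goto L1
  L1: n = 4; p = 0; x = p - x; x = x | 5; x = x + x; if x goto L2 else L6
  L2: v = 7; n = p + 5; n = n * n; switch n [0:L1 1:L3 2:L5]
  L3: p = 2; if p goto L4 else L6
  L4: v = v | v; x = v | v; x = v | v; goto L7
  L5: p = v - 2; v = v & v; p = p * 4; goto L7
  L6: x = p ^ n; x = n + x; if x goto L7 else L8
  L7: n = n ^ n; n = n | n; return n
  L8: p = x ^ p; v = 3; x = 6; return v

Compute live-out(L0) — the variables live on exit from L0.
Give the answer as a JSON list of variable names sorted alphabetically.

Per-block:
  L0: {x} / ∅
  L1: {n,p,x} / {x}
  L2: {n,v} / {p}
  L3: {p} / ∅
  L4: {v,x} / {v}
  L5: {p,v} / {v}
  L6: {x} / {n,p}
  L7: {n} / {n}
  L8: {p,v,x} / {p,x}

Liveness:
  L0: in=∅ out={x}
  L1: in={x} out={n,p,x}
  L2: in={p,x} out={n,v,x}
  L3: in={n,v} out={n,p,v}
  L4: in={n,v} out={n}
  L5: in={n,v} out={n}
  L6: in={n,p} out={n,p,x}
  L7: in={n} out=∅
  L8: in={p,x} out=∅

live-out(L0) = ["x"]

Answer: ["x"]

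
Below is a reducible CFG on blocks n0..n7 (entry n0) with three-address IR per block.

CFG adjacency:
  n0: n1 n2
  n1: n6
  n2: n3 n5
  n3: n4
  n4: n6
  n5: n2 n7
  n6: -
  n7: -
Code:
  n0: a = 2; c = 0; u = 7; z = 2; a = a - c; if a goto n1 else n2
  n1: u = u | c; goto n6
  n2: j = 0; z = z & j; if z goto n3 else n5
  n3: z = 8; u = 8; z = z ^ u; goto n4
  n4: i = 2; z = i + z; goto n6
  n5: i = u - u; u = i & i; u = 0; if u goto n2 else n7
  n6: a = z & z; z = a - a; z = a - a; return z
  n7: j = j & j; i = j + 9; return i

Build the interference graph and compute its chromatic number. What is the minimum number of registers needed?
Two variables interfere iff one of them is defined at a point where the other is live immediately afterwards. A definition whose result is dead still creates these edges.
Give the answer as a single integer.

Answer: 4

Working:
def/use:
  n0 def {a,c,u,z} use ∅
  n1 def {u} use {c,u}
  n2 def {j,z} use {z}
  n3 def {u,z} use ∅
  n4 def {i,z} use {z}
  n5 def {i,u} use {u}
  n6 def {a,z} use {z}
  n7 def {i,j} use {j}

Backward fixpoint:
  n0 li=∅ lo={c,u,z}
  n1 li={c,u,z} lo={z}
  n2 li={u,z} lo={j,u,z}
  n3 li=∅ lo={z}
  n4 li={z} lo={z}
  n5 li={j,u,z} lo={j,u,z}
  n6 li={z} lo=∅
  n7 li={j} lo=∅

Interference:
  a: {c,u,z}
  c: {a,u,z}
  i: {j,z}
  j: {i,u,z}
  u: {a,c,j,z}
  z: {a,c,i,j,u}

Registers:
  clique {a,c,u,z} ⇒ need ≥ 4
  assign a→r2 c→r3 i→r1 j→r2 u→r1 z→r0 — no edge inside a register ⇒ χ ≤ 4
  χ = 4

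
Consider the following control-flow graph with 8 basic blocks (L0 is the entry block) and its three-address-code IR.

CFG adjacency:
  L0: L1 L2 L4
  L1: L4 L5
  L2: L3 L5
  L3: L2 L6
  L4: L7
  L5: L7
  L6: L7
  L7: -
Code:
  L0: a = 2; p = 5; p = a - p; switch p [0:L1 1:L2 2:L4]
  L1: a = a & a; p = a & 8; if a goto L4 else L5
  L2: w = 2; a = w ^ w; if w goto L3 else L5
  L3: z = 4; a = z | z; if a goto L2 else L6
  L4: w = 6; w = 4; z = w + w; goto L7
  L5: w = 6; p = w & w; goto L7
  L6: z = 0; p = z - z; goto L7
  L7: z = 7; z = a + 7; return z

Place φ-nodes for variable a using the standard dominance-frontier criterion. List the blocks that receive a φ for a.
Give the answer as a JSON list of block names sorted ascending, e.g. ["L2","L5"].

idom tree: L1←L0 L2←L0 L3←L2 L4←L0 L5←L0 L6←L3 L7←L0
Dom∩ at merges:
  L2: preds {L0,L3}: {L0} ∩ {L0,L2,L3} = {L0}; idom=L0
  L4: preds {L0,L1}: {L0} ∩ {L0,L1} = {L0}; idom=L0
  L5: preds {L1,L2}: {L0,L1} ∩ {L0,L2} = {L0}; idom=L0
  L7: preds {L4,L5,L6}: {L0,L4} ∩ {L0,L5} ∩ {L0,L2,L3,L6} = {L0}; idom=L0

Frontier:
  join L2 pred L0: · stop@L0
  join L2 pred L3: L3→L2 stop@L0
  join L4 pred L0: · stop@L0
  join L4 pred L1: L1 stop@L0
  join L5 pred L1: L1 stop@L0
  join L5 pred L2: L2 stop@L0
  join L7 pred L4: L4 stop@L0
  join L7 pred L5: L5 stop@L0
  join L7 pred L6: L6→L3→L2 stop@L0
  DF(L0)=∅
  DF(L1)={L4,L5}
  DF(L2)={L2,L5,L7}
  DF(L3)={L2,L7}
  DF(L4)={L7}
  DF(L5)={L7}
  DF(L6)={L7}
  DF(L7)=∅

φ for a: defs {L0,L1,L2,L3}
  DF⁺ = {L2,L4,L5,L7}

Answer: ["L2", "L4", "L5", "L7"]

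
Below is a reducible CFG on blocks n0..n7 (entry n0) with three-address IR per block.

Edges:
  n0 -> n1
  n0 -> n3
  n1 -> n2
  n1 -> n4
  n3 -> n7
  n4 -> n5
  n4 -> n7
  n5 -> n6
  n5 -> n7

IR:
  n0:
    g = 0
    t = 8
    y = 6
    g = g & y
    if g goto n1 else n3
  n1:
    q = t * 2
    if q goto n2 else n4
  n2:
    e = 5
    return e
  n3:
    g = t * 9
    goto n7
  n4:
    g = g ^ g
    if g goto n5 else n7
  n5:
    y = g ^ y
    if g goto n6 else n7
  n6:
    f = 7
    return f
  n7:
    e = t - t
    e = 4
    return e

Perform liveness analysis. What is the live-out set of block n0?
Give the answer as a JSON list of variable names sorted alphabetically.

Answer: ["g", "t", "y"]

Analysis:
Per-block:
  n0: def={g,t,y} ue=∅
  n1: def={q} ue={t}
  n2: def={e} ue=∅
  n3: def={g} ue={t}
  n4: def={g} ue={g}
  n5: def={y} ue={g,y}
  n6: def={f} ue=∅
  n7: def={e} ue={t}

Live sets:
  n0 li=∅ lo={g,t,y}
  n1 li={g,t,y} lo={g,t,y}
  n2 li=∅ lo=∅
  n3 li={t} lo={t}
  n4 li={g,t,y} lo={g,t,y}
  n5 li={g,t,y} lo={t}
  n6 li=∅ lo=∅
  n7 li={t} lo=∅

live-out(n0) = ["g", "t", "y"]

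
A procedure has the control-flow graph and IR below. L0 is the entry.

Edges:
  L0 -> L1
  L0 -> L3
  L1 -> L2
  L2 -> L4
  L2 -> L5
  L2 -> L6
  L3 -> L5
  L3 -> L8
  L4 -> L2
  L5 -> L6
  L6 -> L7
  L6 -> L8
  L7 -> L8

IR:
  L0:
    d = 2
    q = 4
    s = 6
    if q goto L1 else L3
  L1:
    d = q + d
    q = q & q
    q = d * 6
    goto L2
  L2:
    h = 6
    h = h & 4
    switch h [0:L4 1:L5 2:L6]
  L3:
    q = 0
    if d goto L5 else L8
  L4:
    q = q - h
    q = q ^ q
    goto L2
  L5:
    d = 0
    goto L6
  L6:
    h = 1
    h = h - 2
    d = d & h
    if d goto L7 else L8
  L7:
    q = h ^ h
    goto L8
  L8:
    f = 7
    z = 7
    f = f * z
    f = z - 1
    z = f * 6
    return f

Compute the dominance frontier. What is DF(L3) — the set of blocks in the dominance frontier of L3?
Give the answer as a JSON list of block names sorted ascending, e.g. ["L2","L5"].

idom tree: L1←L0 L2←L1 L3←L0 L4←L2 L5←L0 L6←L0 L7←L6 L8←L0
Dom∩ at merges:
  L2: preds {L1,L4}: {L0,L1} ∩ {L0,L1,L2,L4} = {L0,L1}; idom=L1
  L5: preds {L2,L3}: {L0,L1,L2} ∩ {L0,L3} = {L0}; idom=L0
  L6: preds {L2,L5}: {L0,L1,L2} ∩ {L0,L5} = {L0}; idom=L0
  L8: preds {L3,L6,L7}: {L0,L3} ∩ {L0,L6} ∩ {L0,L6,L7} = {L0}; idom=L0

Frontier:
  L2←L1: walk · to L1
  L2←L4: walk L4→L2 to L1
  L5←L2: walk L2→L1 to L0
  L5←L3: walk L3 to L0
  L6←L2: walk L2→L1 to L0
  L6←L5: walk L5 to L0
  L8←L3: walk L3 to L0
  L8←L6: walk L6 to L0
  L8←L7: walk L7→L6 to L0
  L0: DF=∅
  L1: DF={L5,L6}
  L2: DF={L2,L5,L6}
  L3: DF={L5,L8}
  L4: DF={L2}
  L5: DF={L6}
  L6: DF={L8}
  L7: DF={L8}
  L8: DF=∅

DF(L3) = ["L5", "L8"]

Answer: ["L5", "L8"]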